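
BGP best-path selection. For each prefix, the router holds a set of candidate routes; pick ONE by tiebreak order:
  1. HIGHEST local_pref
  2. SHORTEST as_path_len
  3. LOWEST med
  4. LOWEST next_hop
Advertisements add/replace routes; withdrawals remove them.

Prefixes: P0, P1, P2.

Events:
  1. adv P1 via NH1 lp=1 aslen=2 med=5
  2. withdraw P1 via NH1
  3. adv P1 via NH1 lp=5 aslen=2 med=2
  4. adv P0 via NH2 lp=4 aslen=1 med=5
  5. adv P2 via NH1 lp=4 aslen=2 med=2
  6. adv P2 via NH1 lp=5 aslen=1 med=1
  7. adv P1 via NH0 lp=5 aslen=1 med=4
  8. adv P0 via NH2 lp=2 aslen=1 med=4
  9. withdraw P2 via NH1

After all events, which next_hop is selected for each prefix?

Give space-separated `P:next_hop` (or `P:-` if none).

Answer: P0:NH2 P1:NH0 P2:-

Derivation:
Op 1: best P0=- P1=NH1 P2=-
Op 2: best P0=- P1=- P2=-
Op 3: best P0=- P1=NH1 P2=-
Op 4: best P0=NH2 P1=NH1 P2=-
Op 5: best P0=NH2 P1=NH1 P2=NH1
Op 6: best P0=NH2 P1=NH1 P2=NH1
Op 7: best P0=NH2 P1=NH0 P2=NH1
Op 8: best P0=NH2 P1=NH0 P2=NH1
Op 9: best P0=NH2 P1=NH0 P2=-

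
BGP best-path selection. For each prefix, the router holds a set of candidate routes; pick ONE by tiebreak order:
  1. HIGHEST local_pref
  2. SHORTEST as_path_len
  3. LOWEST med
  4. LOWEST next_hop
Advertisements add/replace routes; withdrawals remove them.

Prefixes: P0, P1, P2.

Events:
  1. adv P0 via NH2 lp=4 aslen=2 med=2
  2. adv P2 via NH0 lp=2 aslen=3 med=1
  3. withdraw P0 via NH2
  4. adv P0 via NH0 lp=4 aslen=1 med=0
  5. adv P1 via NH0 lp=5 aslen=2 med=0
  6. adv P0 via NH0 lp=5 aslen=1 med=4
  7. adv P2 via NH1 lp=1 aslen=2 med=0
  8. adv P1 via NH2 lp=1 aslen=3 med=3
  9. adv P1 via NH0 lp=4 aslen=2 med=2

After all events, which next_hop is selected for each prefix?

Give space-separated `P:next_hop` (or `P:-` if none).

Op 1: best P0=NH2 P1=- P2=-
Op 2: best P0=NH2 P1=- P2=NH0
Op 3: best P0=- P1=- P2=NH0
Op 4: best P0=NH0 P1=- P2=NH0
Op 5: best P0=NH0 P1=NH0 P2=NH0
Op 6: best P0=NH0 P1=NH0 P2=NH0
Op 7: best P0=NH0 P1=NH0 P2=NH0
Op 8: best P0=NH0 P1=NH0 P2=NH0
Op 9: best P0=NH0 P1=NH0 P2=NH0

Answer: P0:NH0 P1:NH0 P2:NH0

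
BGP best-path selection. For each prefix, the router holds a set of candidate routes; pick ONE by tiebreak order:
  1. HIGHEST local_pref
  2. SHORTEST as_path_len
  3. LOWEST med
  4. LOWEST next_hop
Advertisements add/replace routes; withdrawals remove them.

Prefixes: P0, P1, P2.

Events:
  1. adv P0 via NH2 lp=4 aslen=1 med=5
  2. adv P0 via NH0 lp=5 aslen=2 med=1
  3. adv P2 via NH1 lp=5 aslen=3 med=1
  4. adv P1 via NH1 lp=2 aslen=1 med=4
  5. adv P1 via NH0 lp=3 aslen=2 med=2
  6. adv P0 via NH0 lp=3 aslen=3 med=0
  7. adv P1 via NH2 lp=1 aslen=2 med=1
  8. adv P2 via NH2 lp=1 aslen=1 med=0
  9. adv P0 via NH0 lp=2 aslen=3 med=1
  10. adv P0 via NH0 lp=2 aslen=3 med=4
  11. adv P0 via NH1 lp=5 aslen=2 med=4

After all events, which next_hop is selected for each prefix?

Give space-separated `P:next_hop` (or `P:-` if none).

Op 1: best P0=NH2 P1=- P2=-
Op 2: best P0=NH0 P1=- P2=-
Op 3: best P0=NH0 P1=- P2=NH1
Op 4: best P0=NH0 P1=NH1 P2=NH1
Op 5: best P0=NH0 P1=NH0 P2=NH1
Op 6: best P0=NH2 P1=NH0 P2=NH1
Op 7: best P0=NH2 P1=NH0 P2=NH1
Op 8: best P0=NH2 P1=NH0 P2=NH1
Op 9: best P0=NH2 P1=NH0 P2=NH1
Op 10: best P0=NH2 P1=NH0 P2=NH1
Op 11: best P0=NH1 P1=NH0 P2=NH1

Answer: P0:NH1 P1:NH0 P2:NH1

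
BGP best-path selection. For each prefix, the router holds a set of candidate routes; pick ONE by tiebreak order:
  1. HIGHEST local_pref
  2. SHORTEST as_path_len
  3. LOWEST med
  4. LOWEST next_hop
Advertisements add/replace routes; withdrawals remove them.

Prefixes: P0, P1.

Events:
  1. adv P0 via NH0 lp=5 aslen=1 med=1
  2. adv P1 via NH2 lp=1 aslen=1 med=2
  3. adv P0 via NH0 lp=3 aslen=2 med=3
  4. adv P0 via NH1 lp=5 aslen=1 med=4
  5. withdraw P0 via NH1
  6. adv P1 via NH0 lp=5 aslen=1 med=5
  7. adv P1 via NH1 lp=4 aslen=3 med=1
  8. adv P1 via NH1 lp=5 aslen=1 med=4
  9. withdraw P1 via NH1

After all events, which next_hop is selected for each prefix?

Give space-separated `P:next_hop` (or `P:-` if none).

Answer: P0:NH0 P1:NH0

Derivation:
Op 1: best P0=NH0 P1=-
Op 2: best P0=NH0 P1=NH2
Op 3: best P0=NH0 P1=NH2
Op 4: best P0=NH1 P1=NH2
Op 5: best P0=NH0 P1=NH2
Op 6: best P0=NH0 P1=NH0
Op 7: best P0=NH0 P1=NH0
Op 8: best P0=NH0 P1=NH1
Op 9: best P0=NH0 P1=NH0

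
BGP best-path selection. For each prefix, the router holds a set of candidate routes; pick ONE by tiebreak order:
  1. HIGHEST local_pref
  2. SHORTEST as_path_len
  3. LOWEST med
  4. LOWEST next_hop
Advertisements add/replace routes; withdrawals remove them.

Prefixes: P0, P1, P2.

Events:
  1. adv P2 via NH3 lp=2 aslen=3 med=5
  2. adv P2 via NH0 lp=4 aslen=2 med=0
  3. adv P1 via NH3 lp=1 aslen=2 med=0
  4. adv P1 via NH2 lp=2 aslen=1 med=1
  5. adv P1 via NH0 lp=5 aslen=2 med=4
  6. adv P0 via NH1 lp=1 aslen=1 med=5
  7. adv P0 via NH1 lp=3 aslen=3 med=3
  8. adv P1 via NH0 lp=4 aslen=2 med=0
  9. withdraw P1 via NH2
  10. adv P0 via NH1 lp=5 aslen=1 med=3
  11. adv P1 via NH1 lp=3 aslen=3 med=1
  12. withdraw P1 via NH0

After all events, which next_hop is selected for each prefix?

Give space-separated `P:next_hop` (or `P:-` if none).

Op 1: best P0=- P1=- P2=NH3
Op 2: best P0=- P1=- P2=NH0
Op 3: best P0=- P1=NH3 P2=NH0
Op 4: best P0=- P1=NH2 P2=NH0
Op 5: best P0=- P1=NH0 P2=NH0
Op 6: best P0=NH1 P1=NH0 P2=NH0
Op 7: best P0=NH1 P1=NH0 P2=NH0
Op 8: best P0=NH1 P1=NH0 P2=NH0
Op 9: best P0=NH1 P1=NH0 P2=NH0
Op 10: best P0=NH1 P1=NH0 P2=NH0
Op 11: best P0=NH1 P1=NH0 P2=NH0
Op 12: best P0=NH1 P1=NH1 P2=NH0

Answer: P0:NH1 P1:NH1 P2:NH0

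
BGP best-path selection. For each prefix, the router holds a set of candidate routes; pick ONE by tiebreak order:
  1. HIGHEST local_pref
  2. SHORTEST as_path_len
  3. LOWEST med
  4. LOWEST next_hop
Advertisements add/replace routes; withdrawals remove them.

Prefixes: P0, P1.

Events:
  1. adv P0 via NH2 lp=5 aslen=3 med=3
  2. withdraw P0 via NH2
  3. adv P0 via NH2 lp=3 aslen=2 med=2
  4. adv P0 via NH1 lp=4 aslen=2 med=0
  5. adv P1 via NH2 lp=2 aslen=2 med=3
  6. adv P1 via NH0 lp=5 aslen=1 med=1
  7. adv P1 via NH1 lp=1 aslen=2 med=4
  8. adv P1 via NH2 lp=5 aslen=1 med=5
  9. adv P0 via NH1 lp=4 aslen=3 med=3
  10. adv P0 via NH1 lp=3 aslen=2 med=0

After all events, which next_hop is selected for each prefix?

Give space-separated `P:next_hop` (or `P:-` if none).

Answer: P0:NH1 P1:NH0

Derivation:
Op 1: best P0=NH2 P1=-
Op 2: best P0=- P1=-
Op 3: best P0=NH2 P1=-
Op 4: best P0=NH1 P1=-
Op 5: best P0=NH1 P1=NH2
Op 6: best P0=NH1 P1=NH0
Op 7: best P0=NH1 P1=NH0
Op 8: best P0=NH1 P1=NH0
Op 9: best P0=NH1 P1=NH0
Op 10: best P0=NH1 P1=NH0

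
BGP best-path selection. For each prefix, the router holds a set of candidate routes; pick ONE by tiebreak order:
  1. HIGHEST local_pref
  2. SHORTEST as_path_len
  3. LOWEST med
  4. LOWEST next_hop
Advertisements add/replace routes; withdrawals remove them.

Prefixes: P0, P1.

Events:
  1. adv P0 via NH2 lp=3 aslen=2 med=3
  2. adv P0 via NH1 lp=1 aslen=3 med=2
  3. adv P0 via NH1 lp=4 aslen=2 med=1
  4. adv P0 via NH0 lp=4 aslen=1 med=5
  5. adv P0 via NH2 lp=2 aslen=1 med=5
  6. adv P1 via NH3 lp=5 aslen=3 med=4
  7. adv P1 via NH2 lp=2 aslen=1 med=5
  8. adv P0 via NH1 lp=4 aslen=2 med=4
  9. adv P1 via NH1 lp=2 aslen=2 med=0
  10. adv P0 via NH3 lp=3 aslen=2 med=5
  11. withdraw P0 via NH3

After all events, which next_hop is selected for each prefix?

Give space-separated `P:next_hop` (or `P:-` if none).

Op 1: best P0=NH2 P1=-
Op 2: best P0=NH2 P1=-
Op 3: best P0=NH1 P1=-
Op 4: best P0=NH0 P1=-
Op 5: best P0=NH0 P1=-
Op 6: best P0=NH0 P1=NH3
Op 7: best P0=NH0 P1=NH3
Op 8: best P0=NH0 P1=NH3
Op 9: best P0=NH0 P1=NH3
Op 10: best P0=NH0 P1=NH3
Op 11: best P0=NH0 P1=NH3

Answer: P0:NH0 P1:NH3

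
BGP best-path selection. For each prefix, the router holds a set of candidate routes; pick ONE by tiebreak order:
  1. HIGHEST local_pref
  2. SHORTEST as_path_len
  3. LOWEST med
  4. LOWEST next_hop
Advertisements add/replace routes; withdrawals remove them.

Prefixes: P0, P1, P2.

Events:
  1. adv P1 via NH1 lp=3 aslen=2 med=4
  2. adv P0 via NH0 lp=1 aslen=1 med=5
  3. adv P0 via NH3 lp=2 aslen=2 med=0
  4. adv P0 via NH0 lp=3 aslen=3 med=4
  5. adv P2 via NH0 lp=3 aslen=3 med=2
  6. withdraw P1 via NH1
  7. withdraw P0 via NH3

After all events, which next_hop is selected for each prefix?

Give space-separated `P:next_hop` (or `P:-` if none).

Op 1: best P0=- P1=NH1 P2=-
Op 2: best P0=NH0 P1=NH1 P2=-
Op 3: best P0=NH3 P1=NH1 P2=-
Op 4: best P0=NH0 P1=NH1 P2=-
Op 5: best P0=NH0 P1=NH1 P2=NH0
Op 6: best P0=NH0 P1=- P2=NH0
Op 7: best P0=NH0 P1=- P2=NH0

Answer: P0:NH0 P1:- P2:NH0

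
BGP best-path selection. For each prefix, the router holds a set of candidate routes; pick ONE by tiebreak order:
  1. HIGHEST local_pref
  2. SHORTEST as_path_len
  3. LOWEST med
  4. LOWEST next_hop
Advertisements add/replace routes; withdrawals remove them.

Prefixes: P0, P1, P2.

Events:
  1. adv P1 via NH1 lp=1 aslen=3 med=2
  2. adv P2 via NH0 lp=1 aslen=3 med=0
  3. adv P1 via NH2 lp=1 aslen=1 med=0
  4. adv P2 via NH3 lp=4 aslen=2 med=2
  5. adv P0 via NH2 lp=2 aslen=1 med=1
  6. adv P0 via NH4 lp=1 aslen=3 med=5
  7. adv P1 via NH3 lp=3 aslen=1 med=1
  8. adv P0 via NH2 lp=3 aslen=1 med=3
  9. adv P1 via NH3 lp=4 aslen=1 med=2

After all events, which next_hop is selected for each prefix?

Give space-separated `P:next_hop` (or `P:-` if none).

Op 1: best P0=- P1=NH1 P2=-
Op 2: best P0=- P1=NH1 P2=NH0
Op 3: best P0=- P1=NH2 P2=NH0
Op 4: best P0=- P1=NH2 P2=NH3
Op 5: best P0=NH2 P1=NH2 P2=NH3
Op 6: best P0=NH2 P1=NH2 P2=NH3
Op 7: best P0=NH2 P1=NH3 P2=NH3
Op 8: best P0=NH2 P1=NH3 P2=NH3
Op 9: best P0=NH2 P1=NH3 P2=NH3

Answer: P0:NH2 P1:NH3 P2:NH3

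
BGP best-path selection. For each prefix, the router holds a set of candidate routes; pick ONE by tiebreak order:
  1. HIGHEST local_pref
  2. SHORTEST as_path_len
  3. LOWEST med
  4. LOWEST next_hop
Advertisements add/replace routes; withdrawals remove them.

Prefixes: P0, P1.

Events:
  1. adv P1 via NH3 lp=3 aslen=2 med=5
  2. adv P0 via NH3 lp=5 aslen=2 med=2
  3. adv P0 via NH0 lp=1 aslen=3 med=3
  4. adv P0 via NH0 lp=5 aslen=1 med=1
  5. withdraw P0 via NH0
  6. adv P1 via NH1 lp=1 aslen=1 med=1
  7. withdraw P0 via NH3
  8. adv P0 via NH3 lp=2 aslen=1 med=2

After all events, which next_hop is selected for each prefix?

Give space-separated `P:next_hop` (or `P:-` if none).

Op 1: best P0=- P1=NH3
Op 2: best P0=NH3 P1=NH3
Op 3: best P0=NH3 P1=NH3
Op 4: best P0=NH0 P1=NH3
Op 5: best P0=NH3 P1=NH3
Op 6: best P0=NH3 P1=NH3
Op 7: best P0=- P1=NH3
Op 8: best P0=NH3 P1=NH3

Answer: P0:NH3 P1:NH3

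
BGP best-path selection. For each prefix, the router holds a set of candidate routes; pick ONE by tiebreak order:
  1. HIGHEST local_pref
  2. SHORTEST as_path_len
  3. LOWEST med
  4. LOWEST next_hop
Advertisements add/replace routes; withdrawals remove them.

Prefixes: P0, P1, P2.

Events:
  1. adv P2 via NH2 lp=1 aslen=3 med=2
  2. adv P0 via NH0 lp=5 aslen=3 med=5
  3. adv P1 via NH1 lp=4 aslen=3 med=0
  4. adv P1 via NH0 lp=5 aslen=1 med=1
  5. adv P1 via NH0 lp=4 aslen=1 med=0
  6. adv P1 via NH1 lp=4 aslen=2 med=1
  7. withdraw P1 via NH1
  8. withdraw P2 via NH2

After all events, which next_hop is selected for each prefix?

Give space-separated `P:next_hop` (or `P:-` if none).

Op 1: best P0=- P1=- P2=NH2
Op 2: best P0=NH0 P1=- P2=NH2
Op 3: best P0=NH0 P1=NH1 P2=NH2
Op 4: best P0=NH0 P1=NH0 P2=NH2
Op 5: best P0=NH0 P1=NH0 P2=NH2
Op 6: best P0=NH0 P1=NH0 P2=NH2
Op 7: best P0=NH0 P1=NH0 P2=NH2
Op 8: best P0=NH0 P1=NH0 P2=-

Answer: P0:NH0 P1:NH0 P2:-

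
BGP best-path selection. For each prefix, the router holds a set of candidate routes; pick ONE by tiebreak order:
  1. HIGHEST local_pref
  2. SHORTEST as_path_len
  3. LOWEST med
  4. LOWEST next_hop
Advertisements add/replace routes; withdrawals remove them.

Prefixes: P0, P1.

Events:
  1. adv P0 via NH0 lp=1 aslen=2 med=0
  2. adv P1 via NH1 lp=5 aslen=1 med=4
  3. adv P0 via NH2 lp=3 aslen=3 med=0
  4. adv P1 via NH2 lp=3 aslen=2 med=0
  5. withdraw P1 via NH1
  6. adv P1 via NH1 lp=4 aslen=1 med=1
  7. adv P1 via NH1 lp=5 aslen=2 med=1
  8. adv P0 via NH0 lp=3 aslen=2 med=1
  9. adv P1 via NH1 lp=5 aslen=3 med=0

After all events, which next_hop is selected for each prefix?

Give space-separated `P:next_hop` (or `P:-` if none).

Answer: P0:NH0 P1:NH1

Derivation:
Op 1: best P0=NH0 P1=-
Op 2: best P0=NH0 P1=NH1
Op 3: best P0=NH2 P1=NH1
Op 4: best P0=NH2 P1=NH1
Op 5: best P0=NH2 P1=NH2
Op 6: best P0=NH2 P1=NH1
Op 7: best P0=NH2 P1=NH1
Op 8: best P0=NH0 P1=NH1
Op 9: best P0=NH0 P1=NH1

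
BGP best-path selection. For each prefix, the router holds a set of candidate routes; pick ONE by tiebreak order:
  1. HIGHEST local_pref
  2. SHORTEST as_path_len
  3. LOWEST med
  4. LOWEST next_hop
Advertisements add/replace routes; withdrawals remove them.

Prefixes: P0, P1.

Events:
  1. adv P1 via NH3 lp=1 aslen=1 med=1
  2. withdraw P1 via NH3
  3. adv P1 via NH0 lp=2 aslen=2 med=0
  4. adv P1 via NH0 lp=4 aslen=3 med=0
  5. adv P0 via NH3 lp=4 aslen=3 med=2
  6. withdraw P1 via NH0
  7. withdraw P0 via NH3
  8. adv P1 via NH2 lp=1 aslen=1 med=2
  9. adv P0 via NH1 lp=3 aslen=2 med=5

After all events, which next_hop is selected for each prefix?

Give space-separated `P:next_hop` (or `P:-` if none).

Answer: P0:NH1 P1:NH2

Derivation:
Op 1: best P0=- P1=NH3
Op 2: best P0=- P1=-
Op 3: best P0=- P1=NH0
Op 4: best P0=- P1=NH0
Op 5: best P0=NH3 P1=NH0
Op 6: best P0=NH3 P1=-
Op 7: best P0=- P1=-
Op 8: best P0=- P1=NH2
Op 9: best P0=NH1 P1=NH2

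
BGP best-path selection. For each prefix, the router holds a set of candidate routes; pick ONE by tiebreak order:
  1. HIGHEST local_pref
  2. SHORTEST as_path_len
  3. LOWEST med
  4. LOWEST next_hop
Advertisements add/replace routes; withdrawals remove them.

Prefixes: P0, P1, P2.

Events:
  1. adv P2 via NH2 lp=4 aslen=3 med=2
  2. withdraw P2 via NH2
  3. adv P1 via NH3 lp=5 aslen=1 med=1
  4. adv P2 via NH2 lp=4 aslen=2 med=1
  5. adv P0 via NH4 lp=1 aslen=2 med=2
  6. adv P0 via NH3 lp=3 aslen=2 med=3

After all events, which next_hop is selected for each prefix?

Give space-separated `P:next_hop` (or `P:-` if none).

Answer: P0:NH3 P1:NH3 P2:NH2

Derivation:
Op 1: best P0=- P1=- P2=NH2
Op 2: best P0=- P1=- P2=-
Op 3: best P0=- P1=NH3 P2=-
Op 4: best P0=- P1=NH3 P2=NH2
Op 5: best P0=NH4 P1=NH3 P2=NH2
Op 6: best P0=NH3 P1=NH3 P2=NH2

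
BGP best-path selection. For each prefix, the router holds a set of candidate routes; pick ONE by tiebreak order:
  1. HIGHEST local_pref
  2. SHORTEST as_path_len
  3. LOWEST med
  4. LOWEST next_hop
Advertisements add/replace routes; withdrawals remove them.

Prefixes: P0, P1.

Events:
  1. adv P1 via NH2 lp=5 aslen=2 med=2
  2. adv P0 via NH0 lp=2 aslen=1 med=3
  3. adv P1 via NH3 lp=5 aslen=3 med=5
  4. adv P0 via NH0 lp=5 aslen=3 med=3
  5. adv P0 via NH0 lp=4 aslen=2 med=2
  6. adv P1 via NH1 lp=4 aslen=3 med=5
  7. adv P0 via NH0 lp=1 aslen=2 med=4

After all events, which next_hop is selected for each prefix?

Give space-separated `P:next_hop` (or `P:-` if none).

Answer: P0:NH0 P1:NH2

Derivation:
Op 1: best P0=- P1=NH2
Op 2: best P0=NH0 P1=NH2
Op 3: best P0=NH0 P1=NH2
Op 4: best P0=NH0 P1=NH2
Op 5: best P0=NH0 P1=NH2
Op 6: best P0=NH0 P1=NH2
Op 7: best P0=NH0 P1=NH2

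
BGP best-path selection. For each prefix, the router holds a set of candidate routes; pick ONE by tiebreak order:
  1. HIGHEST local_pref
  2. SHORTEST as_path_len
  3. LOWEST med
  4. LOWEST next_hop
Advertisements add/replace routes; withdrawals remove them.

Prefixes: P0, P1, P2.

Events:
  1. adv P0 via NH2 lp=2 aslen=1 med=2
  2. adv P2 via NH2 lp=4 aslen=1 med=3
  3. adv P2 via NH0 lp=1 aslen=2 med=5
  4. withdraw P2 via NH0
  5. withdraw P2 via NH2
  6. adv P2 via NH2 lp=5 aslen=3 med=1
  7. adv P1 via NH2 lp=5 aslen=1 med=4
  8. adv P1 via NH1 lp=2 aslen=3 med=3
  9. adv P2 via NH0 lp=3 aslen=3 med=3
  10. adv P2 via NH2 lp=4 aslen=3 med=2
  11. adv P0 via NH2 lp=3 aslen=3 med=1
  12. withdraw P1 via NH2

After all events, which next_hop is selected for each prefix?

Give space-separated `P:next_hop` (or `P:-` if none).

Op 1: best P0=NH2 P1=- P2=-
Op 2: best P0=NH2 P1=- P2=NH2
Op 3: best P0=NH2 P1=- P2=NH2
Op 4: best P0=NH2 P1=- P2=NH2
Op 5: best P0=NH2 P1=- P2=-
Op 6: best P0=NH2 P1=- P2=NH2
Op 7: best P0=NH2 P1=NH2 P2=NH2
Op 8: best P0=NH2 P1=NH2 P2=NH2
Op 9: best P0=NH2 P1=NH2 P2=NH2
Op 10: best P0=NH2 P1=NH2 P2=NH2
Op 11: best P0=NH2 P1=NH2 P2=NH2
Op 12: best P0=NH2 P1=NH1 P2=NH2

Answer: P0:NH2 P1:NH1 P2:NH2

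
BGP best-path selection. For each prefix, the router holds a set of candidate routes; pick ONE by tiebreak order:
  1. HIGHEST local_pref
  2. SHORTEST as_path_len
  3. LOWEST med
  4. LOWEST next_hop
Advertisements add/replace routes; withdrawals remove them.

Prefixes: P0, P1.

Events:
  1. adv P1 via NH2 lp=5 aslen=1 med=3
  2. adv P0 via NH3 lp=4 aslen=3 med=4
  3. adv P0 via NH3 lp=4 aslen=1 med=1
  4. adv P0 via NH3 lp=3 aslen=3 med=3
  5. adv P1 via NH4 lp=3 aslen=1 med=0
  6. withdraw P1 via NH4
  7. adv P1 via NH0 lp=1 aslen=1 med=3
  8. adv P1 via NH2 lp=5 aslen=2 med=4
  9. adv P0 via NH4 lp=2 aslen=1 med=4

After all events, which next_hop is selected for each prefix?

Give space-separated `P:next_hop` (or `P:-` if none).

Op 1: best P0=- P1=NH2
Op 2: best P0=NH3 P1=NH2
Op 3: best P0=NH3 P1=NH2
Op 4: best P0=NH3 P1=NH2
Op 5: best P0=NH3 P1=NH2
Op 6: best P0=NH3 P1=NH2
Op 7: best P0=NH3 P1=NH2
Op 8: best P0=NH3 P1=NH2
Op 9: best P0=NH3 P1=NH2

Answer: P0:NH3 P1:NH2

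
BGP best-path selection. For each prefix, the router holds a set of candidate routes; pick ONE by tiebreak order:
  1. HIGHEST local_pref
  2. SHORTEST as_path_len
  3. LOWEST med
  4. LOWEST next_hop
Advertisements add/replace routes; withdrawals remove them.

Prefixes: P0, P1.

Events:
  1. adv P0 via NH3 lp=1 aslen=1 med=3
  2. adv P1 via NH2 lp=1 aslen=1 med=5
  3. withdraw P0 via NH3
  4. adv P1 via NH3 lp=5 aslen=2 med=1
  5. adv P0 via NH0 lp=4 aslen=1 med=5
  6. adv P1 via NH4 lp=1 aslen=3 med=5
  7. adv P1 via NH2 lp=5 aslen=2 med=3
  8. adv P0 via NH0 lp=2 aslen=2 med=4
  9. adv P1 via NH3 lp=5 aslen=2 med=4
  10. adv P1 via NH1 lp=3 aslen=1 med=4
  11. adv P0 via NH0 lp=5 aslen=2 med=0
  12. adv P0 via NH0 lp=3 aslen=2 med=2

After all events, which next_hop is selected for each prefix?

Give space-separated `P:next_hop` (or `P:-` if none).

Op 1: best P0=NH3 P1=-
Op 2: best P0=NH3 P1=NH2
Op 3: best P0=- P1=NH2
Op 4: best P0=- P1=NH3
Op 5: best P0=NH0 P1=NH3
Op 6: best P0=NH0 P1=NH3
Op 7: best P0=NH0 P1=NH3
Op 8: best P0=NH0 P1=NH3
Op 9: best P0=NH0 P1=NH2
Op 10: best P0=NH0 P1=NH2
Op 11: best P0=NH0 P1=NH2
Op 12: best P0=NH0 P1=NH2

Answer: P0:NH0 P1:NH2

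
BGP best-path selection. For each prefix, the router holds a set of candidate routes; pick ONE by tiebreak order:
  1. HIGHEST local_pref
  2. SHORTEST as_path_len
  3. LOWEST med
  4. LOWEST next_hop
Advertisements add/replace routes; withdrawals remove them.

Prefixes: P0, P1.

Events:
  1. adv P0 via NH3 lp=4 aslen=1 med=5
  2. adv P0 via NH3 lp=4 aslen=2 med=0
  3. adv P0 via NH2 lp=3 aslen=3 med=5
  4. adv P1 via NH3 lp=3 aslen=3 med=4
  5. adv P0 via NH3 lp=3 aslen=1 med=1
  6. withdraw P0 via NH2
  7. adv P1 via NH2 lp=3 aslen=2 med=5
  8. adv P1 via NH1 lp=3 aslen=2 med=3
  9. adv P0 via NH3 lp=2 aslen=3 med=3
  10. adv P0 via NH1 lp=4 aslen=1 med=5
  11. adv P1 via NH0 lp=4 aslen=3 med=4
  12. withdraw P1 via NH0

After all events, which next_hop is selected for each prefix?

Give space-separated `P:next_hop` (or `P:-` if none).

Op 1: best P0=NH3 P1=-
Op 2: best P0=NH3 P1=-
Op 3: best P0=NH3 P1=-
Op 4: best P0=NH3 P1=NH3
Op 5: best P0=NH3 P1=NH3
Op 6: best P0=NH3 P1=NH3
Op 7: best P0=NH3 P1=NH2
Op 8: best P0=NH3 P1=NH1
Op 9: best P0=NH3 P1=NH1
Op 10: best P0=NH1 P1=NH1
Op 11: best P0=NH1 P1=NH0
Op 12: best P0=NH1 P1=NH1

Answer: P0:NH1 P1:NH1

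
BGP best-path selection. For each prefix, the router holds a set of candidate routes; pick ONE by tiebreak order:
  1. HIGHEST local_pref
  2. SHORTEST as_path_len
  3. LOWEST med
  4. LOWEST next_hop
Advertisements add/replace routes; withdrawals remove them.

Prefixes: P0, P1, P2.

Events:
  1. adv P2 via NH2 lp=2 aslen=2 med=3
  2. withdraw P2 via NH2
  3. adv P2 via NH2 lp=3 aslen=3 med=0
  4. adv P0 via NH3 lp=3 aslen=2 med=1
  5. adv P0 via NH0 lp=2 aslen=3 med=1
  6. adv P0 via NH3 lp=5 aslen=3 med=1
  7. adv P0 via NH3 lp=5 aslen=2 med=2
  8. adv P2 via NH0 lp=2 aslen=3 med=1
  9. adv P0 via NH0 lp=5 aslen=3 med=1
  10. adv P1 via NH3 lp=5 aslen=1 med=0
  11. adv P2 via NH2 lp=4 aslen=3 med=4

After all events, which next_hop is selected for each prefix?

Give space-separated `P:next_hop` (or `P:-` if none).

Op 1: best P0=- P1=- P2=NH2
Op 2: best P0=- P1=- P2=-
Op 3: best P0=- P1=- P2=NH2
Op 4: best P0=NH3 P1=- P2=NH2
Op 5: best P0=NH3 P1=- P2=NH2
Op 6: best P0=NH3 P1=- P2=NH2
Op 7: best P0=NH3 P1=- P2=NH2
Op 8: best P0=NH3 P1=- P2=NH2
Op 9: best P0=NH3 P1=- P2=NH2
Op 10: best P0=NH3 P1=NH3 P2=NH2
Op 11: best P0=NH3 P1=NH3 P2=NH2

Answer: P0:NH3 P1:NH3 P2:NH2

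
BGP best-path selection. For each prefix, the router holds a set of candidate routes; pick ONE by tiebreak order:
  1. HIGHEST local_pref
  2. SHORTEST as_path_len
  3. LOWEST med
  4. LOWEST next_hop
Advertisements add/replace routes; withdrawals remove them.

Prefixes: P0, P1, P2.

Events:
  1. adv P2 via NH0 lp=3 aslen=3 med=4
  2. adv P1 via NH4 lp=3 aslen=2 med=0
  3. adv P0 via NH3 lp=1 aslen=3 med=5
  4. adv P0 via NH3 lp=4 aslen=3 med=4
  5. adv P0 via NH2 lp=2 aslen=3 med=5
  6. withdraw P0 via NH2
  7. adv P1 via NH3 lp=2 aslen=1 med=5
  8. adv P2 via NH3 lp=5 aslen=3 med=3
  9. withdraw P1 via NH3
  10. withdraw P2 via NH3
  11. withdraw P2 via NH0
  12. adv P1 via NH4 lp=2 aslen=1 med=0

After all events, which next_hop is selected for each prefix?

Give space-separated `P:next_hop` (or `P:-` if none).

Answer: P0:NH3 P1:NH4 P2:-

Derivation:
Op 1: best P0=- P1=- P2=NH0
Op 2: best P0=- P1=NH4 P2=NH0
Op 3: best P0=NH3 P1=NH4 P2=NH0
Op 4: best P0=NH3 P1=NH4 P2=NH0
Op 5: best P0=NH3 P1=NH4 P2=NH0
Op 6: best P0=NH3 P1=NH4 P2=NH0
Op 7: best P0=NH3 P1=NH4 P2=NH0
Op 8: best P0=NH3 P1=NH4 P2=NH3
Op 9: best P0=NH3 P1=NH4 P2=NH3
Op 10: best P0=NH3 P1=NH4 P2=NH0
Op 11: best P0=NH3 P1=NH4 P2=-
Op 12: best P0=NH3 P1=NH4 P2=-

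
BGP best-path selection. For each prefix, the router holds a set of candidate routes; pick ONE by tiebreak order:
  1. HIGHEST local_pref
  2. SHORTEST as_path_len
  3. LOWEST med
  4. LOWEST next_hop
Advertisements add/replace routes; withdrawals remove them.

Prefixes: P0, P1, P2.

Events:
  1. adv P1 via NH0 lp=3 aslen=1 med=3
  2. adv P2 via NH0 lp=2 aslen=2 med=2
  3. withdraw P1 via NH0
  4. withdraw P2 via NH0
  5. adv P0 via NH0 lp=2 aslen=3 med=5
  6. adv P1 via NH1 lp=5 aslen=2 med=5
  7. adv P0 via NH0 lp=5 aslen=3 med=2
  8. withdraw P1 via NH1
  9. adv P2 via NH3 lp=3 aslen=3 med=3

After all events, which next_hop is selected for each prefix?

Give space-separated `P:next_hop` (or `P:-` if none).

Op 1: best P0=- P1=NH0 P2=-
Op 2: best P0=- P1=NH0 P2=NH0
Op 3: best P0=- P1=- P2=NH0
Op 4: best P0=- P1=- P2=-
Op 5: best P0=NH0 P1=- P2=-
Op 6: best P0=NH0 P1=NH1 P2=-
Op 7: best P0=NH0 P1=NH1 P2=-
Op 8: best P0=NH0 P1=- P2=-
Op 9: best P0=NH0 P1=- P2=NH3

Answer: P0:NH0 P1:- P2:NH3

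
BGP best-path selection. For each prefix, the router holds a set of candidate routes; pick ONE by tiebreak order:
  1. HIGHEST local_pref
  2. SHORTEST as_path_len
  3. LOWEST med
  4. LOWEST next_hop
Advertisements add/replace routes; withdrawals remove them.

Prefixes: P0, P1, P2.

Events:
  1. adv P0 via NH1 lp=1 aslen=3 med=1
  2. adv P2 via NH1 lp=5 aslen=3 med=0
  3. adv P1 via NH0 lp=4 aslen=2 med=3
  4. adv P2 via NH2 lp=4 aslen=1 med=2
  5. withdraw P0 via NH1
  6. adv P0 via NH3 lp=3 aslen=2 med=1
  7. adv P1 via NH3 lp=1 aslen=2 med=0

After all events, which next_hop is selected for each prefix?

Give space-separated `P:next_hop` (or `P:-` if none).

Answer: P0:NH3 P1:NH0 P2:NH1

Derivation:
Op 1: best P0=NH1 P1=- P2=-
Op 2: best P0=NH1 P1=- P2=NH1
Op 3: best P0=NH1 P1=NH0 P2=NH1
Op 4: best P0=NH1 P1=NH0 P2=NH1
Op 5: best P0=- P1=NH0 P2=NH1
Op 6: best P0=NH3 P1=NH0 P2=NH1
Op 7: best P0=NH3 P1=NH0 P2=NH1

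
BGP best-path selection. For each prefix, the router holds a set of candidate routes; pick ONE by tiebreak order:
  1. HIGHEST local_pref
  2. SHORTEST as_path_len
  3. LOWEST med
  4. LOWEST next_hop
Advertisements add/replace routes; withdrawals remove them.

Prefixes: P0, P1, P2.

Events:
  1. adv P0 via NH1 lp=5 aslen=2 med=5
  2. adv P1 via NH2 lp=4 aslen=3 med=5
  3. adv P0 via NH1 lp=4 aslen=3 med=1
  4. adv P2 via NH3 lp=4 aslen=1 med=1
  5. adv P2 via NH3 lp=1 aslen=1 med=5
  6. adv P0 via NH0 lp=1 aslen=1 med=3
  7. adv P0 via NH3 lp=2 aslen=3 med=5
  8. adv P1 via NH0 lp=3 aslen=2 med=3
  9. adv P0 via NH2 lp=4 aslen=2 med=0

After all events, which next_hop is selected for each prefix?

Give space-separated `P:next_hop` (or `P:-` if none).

Answer: P0:NH2 P1:NH2 P2:NH3

Derivation:
Op 1: best P0=NH1 P1=- P2=-
Op 2: best P0=NH1 P1=NH2 P2=-
Op 3: best P0=NH1 P1=NH2 P2=-
Op 4: best P0=NH1 P1=NH2 P2=NH3
Op 5: best P0=NH1 P1=NH2 P2=NH3
Op 6: best P0=NH1 P1=NH2 P2=NH3
Op 7: best P0=NH1 P1=NH2 P2=NH3
Op 8: best P0=NH1 P1=NH2 P2=NH3
Op 9: best P0=NH2 P1=NH2 P2=NH3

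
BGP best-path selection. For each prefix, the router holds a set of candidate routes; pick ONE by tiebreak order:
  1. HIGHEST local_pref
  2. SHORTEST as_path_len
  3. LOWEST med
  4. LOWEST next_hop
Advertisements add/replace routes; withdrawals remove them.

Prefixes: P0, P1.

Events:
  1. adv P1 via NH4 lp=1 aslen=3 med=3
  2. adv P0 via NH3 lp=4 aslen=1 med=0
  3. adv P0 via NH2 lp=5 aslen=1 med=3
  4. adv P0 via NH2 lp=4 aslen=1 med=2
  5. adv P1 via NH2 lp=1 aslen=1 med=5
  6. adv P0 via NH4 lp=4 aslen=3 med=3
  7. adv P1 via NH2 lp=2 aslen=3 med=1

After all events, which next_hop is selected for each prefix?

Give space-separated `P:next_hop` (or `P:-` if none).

Answer: P0:NH3 P1:NH2

Derivation:
Op 1: best P0=- P1=NH4
Op 2: best P0=NH3 P1=NH4
Op 3: best P0=NH2 P1=NH4
Op 4: best P0=NH3 P1=NH4
Op 5: best P0=NH3 P1=NH2
Op 6: best P0=NH3 P1=NH2
Op 7: best P0=NH3 P1=NH2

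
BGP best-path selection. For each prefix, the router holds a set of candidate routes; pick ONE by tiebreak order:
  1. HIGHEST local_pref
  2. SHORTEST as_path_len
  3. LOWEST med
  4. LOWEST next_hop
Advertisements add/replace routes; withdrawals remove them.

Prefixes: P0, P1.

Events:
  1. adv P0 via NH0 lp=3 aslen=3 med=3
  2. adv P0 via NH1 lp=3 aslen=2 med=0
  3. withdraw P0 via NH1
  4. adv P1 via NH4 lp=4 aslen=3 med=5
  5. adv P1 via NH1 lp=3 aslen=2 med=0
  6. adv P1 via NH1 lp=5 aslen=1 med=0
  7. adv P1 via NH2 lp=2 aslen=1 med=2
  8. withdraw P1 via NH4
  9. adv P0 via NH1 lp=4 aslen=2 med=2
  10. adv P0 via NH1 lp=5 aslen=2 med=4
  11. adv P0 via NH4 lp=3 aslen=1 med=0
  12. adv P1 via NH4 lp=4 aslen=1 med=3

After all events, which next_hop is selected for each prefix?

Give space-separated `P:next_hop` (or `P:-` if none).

Answer: P0:NH1 P1:NH1

Derivation:
Op 1: best P0=NH0 P1=-
Op 2: best P0=NH1 P1=-
Op 3: best P0=NH0 P1=-
Op 4: best P0=NH0 P1=NH4
Op 5: best P0=NH0 P1=NH4
Op 6: best P0=NH0 P1=NH1
Op 7: best P0=NH0 P1=NH1
Op 8: best P0=NH0 P1=NH1
Op 9: best P0=NH1 P1=NH1
Op 10: best P0=NH1 P1=NH1
Op 11: best P0=NH1 P1=NH1
Op 12: best P0=NH1 P1=NH1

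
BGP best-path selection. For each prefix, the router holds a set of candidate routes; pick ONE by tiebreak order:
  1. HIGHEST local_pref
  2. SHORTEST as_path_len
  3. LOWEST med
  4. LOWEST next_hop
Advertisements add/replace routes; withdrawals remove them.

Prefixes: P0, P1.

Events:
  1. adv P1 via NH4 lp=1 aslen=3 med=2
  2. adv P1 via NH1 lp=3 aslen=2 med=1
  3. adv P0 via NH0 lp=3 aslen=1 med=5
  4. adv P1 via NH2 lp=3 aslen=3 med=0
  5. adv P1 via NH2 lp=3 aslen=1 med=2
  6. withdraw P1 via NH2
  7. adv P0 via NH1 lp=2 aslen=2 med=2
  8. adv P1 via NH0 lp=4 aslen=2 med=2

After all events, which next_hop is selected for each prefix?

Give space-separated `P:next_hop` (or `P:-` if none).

Op 1: best P0=- P1=NH4
Op 2: best P0=- P1=NH1
Op 3: best P0=NH0 P1=NH1
Op 4: best P0=NH0 P1=NH1
Op 5: best P0=NH0 P1=NH2
Op 6: best P0=NH0 P1=NH1
Op 7: best P0=NH0 P1=NH1
Op 8: best P0=NH0 P1=NH0

Answer: P0:NH0 P1:NH0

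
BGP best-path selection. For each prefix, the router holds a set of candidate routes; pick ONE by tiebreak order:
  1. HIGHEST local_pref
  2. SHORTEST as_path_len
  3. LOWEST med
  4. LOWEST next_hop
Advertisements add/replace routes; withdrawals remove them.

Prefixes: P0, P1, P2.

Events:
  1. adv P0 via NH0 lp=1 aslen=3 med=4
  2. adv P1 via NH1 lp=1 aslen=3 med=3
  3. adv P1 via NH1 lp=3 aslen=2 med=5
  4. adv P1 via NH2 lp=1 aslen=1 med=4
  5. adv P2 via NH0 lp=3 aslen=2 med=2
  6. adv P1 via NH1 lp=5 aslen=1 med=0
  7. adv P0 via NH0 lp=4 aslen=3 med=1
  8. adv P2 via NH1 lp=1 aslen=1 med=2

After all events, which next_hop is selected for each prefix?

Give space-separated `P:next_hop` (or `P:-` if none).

Op 1: best P0=NH0 P1=- P2=-
Op 2: best P0=NH0 P1=NH1 P2=-
Op 3: best P0=NH0 P1=NH1 P2=-
Op 4: best P0=NH0 P1=NH1 P2=-
Op 5: best P0=NH0 P1=NH1 P2=NH0
Op 6: best P0=NH0 P1=NH1 P2=NH0
Op 7: best P0=NH0 P1=NH1 P2=NH0
Op 8: best P0=NH0 P1=NH1 P2=NH0

Answer: P0:NH0 P1:NH1 P2:NH0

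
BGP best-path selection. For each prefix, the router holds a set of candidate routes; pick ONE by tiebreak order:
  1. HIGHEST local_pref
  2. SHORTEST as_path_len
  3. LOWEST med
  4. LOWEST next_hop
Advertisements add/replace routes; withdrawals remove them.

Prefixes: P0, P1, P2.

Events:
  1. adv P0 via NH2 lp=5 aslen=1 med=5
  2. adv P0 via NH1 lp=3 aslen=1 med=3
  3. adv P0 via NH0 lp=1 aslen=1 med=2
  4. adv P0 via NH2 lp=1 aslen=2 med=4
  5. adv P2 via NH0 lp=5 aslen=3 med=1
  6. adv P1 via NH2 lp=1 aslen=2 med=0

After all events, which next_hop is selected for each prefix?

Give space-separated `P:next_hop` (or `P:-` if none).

Answer: P0:NH1 P1:NH2 P2:NH0

Derivation:
Op 1: best P0=NH2 P1=- P2=-
Op 2: best P0=NH2 P1=- P2=-
Op 3: best P0=NH2 P1=- P2=-
Op 4: best P0=NH1 P1=- P2=-
Op 5: best P0=NH1 P1=- P2=NH0
Op 6: best P0=NH1 P1=NH2 P2=NH0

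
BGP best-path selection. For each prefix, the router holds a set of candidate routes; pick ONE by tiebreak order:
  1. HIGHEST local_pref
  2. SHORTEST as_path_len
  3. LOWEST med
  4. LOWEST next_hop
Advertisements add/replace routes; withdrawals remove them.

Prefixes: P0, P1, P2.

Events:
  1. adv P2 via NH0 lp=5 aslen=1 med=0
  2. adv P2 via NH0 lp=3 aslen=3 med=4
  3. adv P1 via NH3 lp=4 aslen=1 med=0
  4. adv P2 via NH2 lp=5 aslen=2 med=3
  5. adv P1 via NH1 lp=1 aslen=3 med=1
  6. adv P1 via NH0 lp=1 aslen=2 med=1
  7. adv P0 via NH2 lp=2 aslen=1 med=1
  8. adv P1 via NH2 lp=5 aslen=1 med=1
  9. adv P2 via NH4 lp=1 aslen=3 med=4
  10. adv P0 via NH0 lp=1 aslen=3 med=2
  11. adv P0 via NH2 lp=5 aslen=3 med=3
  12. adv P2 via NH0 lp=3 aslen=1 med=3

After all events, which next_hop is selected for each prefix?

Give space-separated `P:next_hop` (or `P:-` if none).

Answer: P0:NH2 P1:NH2 P2:NH2

Derivation:
Op 1: best P0=- P1=- P2=NH0
Op 2: best P0=- P1=- P2=NH0
Op 3: best P0=- P1=NH3 P2=NH0
Op 4: best P0=- P1=NH3 P2=NH2
Op 5: best P0=- P1=NH3 P2=NH2
Op 6: best P0=- P1=NH3 P2=NH2
Op 7: best P0=NH2 P1=NH3 P2=NH2
Op 8: best P0=NH2 P1=NH2 P2=NH2
Op 9: best P0=NH2 P1=NH2 P2=NH2
Op 10: best P0=NH2 P1=NH2 P2=NH2
Op 11: best P0=NH2 P1=NH2 P2=NH2
Op 12: best P0=NH2 P1=NH2 P2=NH2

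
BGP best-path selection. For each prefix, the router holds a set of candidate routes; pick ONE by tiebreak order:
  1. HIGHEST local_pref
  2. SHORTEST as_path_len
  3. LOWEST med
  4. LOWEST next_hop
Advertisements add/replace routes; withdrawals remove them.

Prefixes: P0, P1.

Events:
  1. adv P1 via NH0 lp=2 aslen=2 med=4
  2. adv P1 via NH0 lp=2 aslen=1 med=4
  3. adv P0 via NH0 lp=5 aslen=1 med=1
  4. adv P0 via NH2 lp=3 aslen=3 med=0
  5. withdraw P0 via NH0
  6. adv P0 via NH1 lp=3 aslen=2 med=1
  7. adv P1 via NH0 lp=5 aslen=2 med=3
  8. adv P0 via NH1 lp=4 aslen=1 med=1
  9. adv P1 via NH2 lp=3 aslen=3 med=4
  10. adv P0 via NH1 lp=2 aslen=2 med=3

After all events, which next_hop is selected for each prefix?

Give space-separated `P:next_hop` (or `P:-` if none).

Answer: P0:NH2 P1:NH0

Derivation:
Op 1: best P0=- P1=NH0
Op 2: best P0=- P1=NH0
Op 3: best P0=NH0 P1=NH0
Op 4: best P0=NH0 P1=NH0
Op 5: best P0=NH2 P1=NH0
Op 6: best P0=NH1 P1=NH0
Op 7: best P0=NH1 P1=NH0
Op 8: best P0=NH1 P1=NH0
Op 9: best P0=NH1 P1=NH0
Op 10: best P0=NH2 P1=NH0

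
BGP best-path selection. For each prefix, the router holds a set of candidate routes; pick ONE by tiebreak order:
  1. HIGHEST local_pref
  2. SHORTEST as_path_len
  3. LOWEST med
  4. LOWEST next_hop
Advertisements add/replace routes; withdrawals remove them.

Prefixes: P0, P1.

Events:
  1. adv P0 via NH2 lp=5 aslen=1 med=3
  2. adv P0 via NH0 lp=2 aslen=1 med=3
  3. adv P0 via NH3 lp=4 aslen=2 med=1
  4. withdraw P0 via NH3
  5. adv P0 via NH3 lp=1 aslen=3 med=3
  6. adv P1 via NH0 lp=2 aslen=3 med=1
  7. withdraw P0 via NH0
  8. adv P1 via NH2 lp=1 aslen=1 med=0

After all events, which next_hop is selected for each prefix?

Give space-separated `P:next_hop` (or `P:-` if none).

Answer: P0:NH2 P1:NH0

Derivation:
Op 1: best P0=NH2 P1=-
Op 2: best P0=NH2 P1=-
Op 3: best P0=NH2 P1=-
Op 4: best P0=NH2 P1=-
Op 5: best P0=NH2 P1=-
Op 6: best P0=NH2 P1=NH0
Op 7: best P0=NH2 P1=NH0
Op 8: best P0=NH2 P1=NH0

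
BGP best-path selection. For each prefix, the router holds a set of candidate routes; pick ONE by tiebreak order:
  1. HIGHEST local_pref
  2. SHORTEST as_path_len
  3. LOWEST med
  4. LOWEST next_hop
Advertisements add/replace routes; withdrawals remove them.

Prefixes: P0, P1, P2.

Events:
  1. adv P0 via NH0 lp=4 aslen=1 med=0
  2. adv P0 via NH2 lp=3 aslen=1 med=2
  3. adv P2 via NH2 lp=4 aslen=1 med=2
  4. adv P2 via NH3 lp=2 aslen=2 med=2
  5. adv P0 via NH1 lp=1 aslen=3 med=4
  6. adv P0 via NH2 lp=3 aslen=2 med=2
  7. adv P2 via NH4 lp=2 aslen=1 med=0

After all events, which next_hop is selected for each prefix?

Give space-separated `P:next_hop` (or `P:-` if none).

Answer: P0:NH0 P1:- P2:NH2

Derivation:
Op 1: best P0=NH0 P1=- P2=-
Op 2: best P0=NH0 P1=- P2=-
Op 3: best P0=NH0 P1=- P2=NH2
Op 4: best P0=NH0 P1=- P2=NH2
Op 5: best P0=NH0 P1=- P2=NH2
Op 6: best P0=NH0 P1=- P2=NH2
Op 7: best P0=NH0 P1=- P2=NH2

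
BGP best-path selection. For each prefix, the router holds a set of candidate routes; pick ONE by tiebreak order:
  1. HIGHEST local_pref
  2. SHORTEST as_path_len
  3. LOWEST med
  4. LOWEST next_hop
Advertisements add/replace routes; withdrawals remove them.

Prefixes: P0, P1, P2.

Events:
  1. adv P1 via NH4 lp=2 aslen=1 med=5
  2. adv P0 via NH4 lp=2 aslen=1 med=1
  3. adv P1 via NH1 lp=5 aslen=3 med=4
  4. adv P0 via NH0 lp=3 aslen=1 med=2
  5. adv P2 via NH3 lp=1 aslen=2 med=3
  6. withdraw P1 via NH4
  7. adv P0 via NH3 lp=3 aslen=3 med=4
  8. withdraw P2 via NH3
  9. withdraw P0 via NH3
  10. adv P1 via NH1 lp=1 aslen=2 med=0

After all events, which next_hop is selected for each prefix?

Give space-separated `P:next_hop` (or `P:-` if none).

Op 1: best P0=- P1=NH4 P2=-
Op 2: best P0=NH4 P1=NH4 P2=-
Op 3: best P0=NH4 P1=NH1 P2=-
Op 4: best P0=NH0 P1=NH1 P2=-
Op 5: best P0=NH0 P1=NH1 P2=NH3
Op 6: best P0=NH0 P1=NH1 P2=NH3
Op 7: best P0=NH0 P1=NH1 P2=NH3
Op 8: best P0=NH0 P1=NH1 P2=-
Op 9: best P0=NH0 P1=NH1 P2=-
Op 10: best P0=NH0 P1=NH1 P2=-

Answer: P0:NH0 P1:NH1 P2:-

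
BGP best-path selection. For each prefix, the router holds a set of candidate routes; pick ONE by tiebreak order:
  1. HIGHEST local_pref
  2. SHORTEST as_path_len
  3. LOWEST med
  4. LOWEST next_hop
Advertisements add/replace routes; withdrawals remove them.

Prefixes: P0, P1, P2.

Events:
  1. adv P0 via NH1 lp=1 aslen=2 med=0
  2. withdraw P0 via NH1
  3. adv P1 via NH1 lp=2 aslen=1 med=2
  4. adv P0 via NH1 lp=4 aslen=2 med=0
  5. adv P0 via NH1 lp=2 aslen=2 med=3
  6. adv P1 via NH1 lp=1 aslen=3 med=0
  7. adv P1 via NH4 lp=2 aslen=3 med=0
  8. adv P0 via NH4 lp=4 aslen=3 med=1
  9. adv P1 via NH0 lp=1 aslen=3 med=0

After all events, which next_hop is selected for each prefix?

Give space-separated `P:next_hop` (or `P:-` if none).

Op 1: best P0=NH1 P1=- P2=-
Op 2: best P0=- P1=- P2=-
Op 3: best P0=- P1=NH1 P2=-
Op 4: best P0=NH1 P1=NH1 P2=-
Op 5: best P0=NH1 P1=NH1 P2=-
Op 6: best P0=NH1 P1=NH1 P2=-
Op 7: best P0=NH1 P1=NH4 P2=-
Op 8: best P0=NH4 P1=NH4 P2=-
Op 9: best P0=NH4 P1=NH4 P2=-

Answer: P0:NH4 P1:NH4 P2:-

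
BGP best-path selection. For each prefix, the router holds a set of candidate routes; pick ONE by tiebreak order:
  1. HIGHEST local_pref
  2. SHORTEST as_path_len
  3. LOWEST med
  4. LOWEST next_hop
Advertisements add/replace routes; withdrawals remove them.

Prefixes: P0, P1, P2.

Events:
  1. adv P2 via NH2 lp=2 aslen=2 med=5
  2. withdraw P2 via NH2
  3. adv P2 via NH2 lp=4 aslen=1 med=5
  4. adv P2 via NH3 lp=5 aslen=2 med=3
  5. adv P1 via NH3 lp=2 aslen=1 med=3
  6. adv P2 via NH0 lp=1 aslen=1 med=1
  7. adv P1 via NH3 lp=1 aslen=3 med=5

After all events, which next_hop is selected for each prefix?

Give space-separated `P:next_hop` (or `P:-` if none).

Op 1: best P0=- P1=- P2=NH2
Op 2: best P0=- P1=- P2=-
Op 3: best P0=- P1=- P2=NH2
Op 4: best P0=- P1=- P2=NH3
Op 5: best P0=- P1=NH3 P2=NH3
Op 6: best P0=- P1=NH3 P2=NH3
Op 7: best P0=- P1=NH3 P2=NH3

Answer: P0:- P1:NH3 P2:NH3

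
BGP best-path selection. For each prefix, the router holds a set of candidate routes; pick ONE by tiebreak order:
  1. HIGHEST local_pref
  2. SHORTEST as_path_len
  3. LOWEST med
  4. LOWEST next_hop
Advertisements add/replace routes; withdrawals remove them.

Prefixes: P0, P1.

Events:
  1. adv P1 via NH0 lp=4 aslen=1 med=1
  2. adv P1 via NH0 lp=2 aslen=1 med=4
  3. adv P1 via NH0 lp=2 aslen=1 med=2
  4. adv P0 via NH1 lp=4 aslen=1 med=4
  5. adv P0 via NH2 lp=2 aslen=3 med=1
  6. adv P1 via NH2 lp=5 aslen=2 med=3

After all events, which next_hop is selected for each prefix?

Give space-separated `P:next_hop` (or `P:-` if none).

Answer: P0:NH1 P1:NH2

Derivation:
Op 1: best P0=- P1=NH0
Op 2: best P0=- P1=NH0
Op 3: best P0=- P1=NH0
Op 4: best P0=NH1 P1=NH0
Op 5: best P0=NH1 P1=NH0
Op 6: best P0=NH1 P1=NH2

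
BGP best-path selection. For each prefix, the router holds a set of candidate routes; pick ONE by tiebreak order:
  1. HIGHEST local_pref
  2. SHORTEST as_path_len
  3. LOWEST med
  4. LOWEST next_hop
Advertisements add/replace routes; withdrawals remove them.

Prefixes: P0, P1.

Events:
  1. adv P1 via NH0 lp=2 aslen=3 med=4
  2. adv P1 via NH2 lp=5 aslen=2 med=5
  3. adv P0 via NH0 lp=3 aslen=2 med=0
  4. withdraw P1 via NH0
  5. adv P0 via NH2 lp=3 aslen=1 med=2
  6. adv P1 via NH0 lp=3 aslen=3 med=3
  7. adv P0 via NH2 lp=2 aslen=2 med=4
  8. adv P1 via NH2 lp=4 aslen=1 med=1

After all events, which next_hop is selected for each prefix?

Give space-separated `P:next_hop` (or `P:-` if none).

Answer: P0:NH0 P1:NH2

Derivation:
Op 1: best P0=- P1=NH0
Op 2: best P0=- P1=NH2
Op 3: best P0=NH0 P1=NH2
Op 4: best P0=NH0 P1=NH2
Op 5: best P0=NH2 P1=NH2
Op 6: best P0=NH2 P1=NH2
Op 7: best P0=NH0 P1=NH2
Op 8: best P0=NH0 P1=NH2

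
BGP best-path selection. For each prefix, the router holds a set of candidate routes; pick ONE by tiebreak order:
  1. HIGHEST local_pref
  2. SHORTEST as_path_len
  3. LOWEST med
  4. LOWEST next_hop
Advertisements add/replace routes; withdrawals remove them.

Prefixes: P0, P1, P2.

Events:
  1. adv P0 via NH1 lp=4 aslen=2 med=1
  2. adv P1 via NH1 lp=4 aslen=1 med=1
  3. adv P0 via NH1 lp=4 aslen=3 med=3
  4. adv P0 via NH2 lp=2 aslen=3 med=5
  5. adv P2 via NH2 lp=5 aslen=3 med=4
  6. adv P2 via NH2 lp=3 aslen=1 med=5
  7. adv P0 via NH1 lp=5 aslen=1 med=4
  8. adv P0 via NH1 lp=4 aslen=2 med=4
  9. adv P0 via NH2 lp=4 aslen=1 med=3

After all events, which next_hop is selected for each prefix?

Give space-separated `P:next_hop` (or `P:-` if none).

Op 1: best P0=NH1 P1=- P2=-
Op 2: best P0=NH1 P1=NH1 P2=-
Op 3: best P0=NH1 P1=NH1 P2=-
Op 4: best P0=NH1 P1=NH1 P2=-
Op 5: best P0=NH1 P1=NH1 P2=NH2
Op 6: best P0=NH1 P1=NH1 P2=NH2
Op 7: best P0=NH1 P1=NH1 P2=NH2
Op 8: best P0=NH1 P1=NH1 P2=NH2
Op 9: best P0=NH2 P1=NH1 P2=NH2

Answer: P0:NH2 P1:NH1 P2:NH2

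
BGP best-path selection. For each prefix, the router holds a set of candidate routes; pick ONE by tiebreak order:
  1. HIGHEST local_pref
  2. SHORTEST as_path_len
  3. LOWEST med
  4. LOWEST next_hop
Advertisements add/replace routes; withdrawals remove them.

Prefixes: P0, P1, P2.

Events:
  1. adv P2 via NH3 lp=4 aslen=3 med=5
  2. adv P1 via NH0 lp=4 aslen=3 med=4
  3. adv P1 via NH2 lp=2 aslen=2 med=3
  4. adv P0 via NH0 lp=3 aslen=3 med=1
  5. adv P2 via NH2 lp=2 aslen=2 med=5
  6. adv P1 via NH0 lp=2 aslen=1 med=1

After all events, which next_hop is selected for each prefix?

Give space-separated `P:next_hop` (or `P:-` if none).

Op 1: best P0=- P1=- P2=NH3
Op 2: best P0=- P1=NH0 P2=NH3
Op 3: best P0=- P1=NH0 P2=NH3
Op 4: best P0=NH0 P1=NH0 P2=NH3
Op 5: best P0=NH0 P1=NH0 P2=NH3
Op 6: best P0=NH0 P1=NH0 P2=NH3

Answer: P0:NH0 P1:NH0 P2:NH3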